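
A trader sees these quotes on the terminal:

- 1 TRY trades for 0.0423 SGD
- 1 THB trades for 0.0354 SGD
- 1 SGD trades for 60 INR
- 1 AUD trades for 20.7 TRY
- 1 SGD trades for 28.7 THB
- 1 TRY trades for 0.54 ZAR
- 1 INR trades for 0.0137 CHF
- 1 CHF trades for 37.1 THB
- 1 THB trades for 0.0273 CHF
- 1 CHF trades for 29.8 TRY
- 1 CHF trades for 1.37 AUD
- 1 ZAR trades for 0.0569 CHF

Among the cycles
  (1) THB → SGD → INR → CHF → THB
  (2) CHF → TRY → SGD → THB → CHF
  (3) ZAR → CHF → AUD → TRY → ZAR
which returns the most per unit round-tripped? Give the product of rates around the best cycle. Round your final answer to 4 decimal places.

1.0796

(1) 0.0354 × 60 × 0.0137 × 37.1 = 1.07957
(2) 29.8 × 0.0423 × 28.7 × 0.0273 = 0.98765
(3) 0.0569 × 1.37 × 20.7 × 0.54 = 0.87136
Highest is cycle (1) at 1.0796 (>1, arbitrage).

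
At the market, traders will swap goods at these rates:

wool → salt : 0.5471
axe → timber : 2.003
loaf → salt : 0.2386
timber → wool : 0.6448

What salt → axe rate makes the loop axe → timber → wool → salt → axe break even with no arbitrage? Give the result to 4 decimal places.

Known legs of the cycle: 2.003 × 0.6448 × 0.5471 = 0.70659847024
For no arbitrage the full-cycle product must be 1, so the missing rate is 1 / 0.70659847024 ≈ 1.415231.

1.4152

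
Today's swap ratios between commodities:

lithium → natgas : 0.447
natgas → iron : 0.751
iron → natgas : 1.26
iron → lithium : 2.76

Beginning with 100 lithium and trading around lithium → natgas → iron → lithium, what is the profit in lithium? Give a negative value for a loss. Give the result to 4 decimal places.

100 lithium × 0.447 = 44.7 natgas
44.7 natgas × 0.751 = 33.5697 iron
33.5697 iron × 2.76 = 92.652372 lithium
Net change: 92.652372 − 100 = -7.347628 lithium

-7.3476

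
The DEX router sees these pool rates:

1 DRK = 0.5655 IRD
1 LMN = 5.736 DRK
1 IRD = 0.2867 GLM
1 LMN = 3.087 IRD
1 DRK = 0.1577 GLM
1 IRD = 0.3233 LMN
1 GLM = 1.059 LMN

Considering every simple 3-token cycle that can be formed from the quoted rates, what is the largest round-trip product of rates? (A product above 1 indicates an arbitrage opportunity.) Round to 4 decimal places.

IRD→LMN→DRK→IRD: 0.3233 × 5.736 × 0.5655 = 1.04869
DRK→GLM→LMN→DRK: 0.1577 × 1.059 × 5.736 = 0.95794
IRD→GLM→LMN→IRD: 0.2867 × 1.059 × 3.087 = 0.93726
Maximum is IRD→LMN→DRK→IRD at 1.0487; arbitrage exists.

1.0487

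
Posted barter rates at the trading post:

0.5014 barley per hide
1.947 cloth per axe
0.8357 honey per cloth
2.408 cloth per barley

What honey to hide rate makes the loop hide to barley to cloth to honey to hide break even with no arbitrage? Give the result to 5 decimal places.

0.99108

Known legs of the cycle: 0.5014 × 2.408 × 0.8357 = 1.00900011184
For no arbitrage the full-cycle product must be 1, so the missing rate is 1 / 1.00900011184 ≈ 0.9910802.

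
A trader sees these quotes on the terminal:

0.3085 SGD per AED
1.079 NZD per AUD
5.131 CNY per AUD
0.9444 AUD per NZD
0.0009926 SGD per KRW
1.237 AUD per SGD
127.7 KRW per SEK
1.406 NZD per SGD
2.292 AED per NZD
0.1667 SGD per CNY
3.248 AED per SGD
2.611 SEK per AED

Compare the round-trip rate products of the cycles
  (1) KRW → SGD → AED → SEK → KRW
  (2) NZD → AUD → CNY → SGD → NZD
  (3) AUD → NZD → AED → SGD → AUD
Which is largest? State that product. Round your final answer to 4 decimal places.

(1) 0.0009926 × 3.248 × 2.611 × 127.7 = 1.07495
(2) 0.9444 × 5.131 × 0.1667 × 1.406 = 1.13574
(3) 1.079 × 2.292 × 0.3085 × 1.237 = 0.94376
Highest is cycle (2) at 1.1357 (>1, arbitrage).

1.1357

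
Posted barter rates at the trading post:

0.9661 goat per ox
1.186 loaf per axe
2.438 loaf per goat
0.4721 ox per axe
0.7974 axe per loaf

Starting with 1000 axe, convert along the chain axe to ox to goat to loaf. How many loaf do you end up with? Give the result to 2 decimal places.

1000 axe × 0.4721 = 472.1 ox
472.1 ox × 0.9661 = 456.09581 goat
456.09581 goat × 2.438 = 1111.96158478 loaf

1111.96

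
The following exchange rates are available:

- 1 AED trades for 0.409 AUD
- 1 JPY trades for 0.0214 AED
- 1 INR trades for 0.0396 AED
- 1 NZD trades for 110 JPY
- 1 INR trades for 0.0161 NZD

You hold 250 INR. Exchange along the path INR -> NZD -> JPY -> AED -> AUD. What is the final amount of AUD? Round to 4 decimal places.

3.8752

250 INR × 0.0161 = 4.025 NZD
4.025 NZD × 110 = 442.75 JPY
442.75 JPY × 0.0214 = 9.47485 AED
9.47485 AED × 0.409 = 3.87521365 AUD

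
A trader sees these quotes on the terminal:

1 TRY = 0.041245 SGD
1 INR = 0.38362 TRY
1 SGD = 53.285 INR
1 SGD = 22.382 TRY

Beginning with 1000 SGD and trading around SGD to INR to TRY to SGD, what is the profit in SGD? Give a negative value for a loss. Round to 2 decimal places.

1000 SGD × 53.285 = 53285 INR
53285 INR × 0.38362 = 20441.1917 TRY
20441.1917 TRY × 0.041245 = 843.0969516665 SGD
Net change: 843.0969516665 − 1000 = -156.9030483335 SGD

-156.90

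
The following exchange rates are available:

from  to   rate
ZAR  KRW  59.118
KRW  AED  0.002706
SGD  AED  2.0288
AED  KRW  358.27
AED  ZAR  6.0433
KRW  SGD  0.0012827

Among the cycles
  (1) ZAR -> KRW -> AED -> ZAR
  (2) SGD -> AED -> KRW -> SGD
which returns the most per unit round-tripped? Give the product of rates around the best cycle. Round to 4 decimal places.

0.9668

(1) 59.118 × 0.002706 × 6.0433 = 0.96677
(2) 2.0288 × 358.27 × 0.0012827 = 0.93234
Highest is cycle (1) at 0.9668 (≤1, no arbitrage).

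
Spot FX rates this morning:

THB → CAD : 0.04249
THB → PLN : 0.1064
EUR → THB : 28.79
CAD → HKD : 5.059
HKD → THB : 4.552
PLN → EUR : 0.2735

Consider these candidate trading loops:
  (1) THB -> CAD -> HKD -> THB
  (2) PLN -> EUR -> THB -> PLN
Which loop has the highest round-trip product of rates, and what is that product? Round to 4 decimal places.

0.9785

(1) 0.04249 × 5.059 × 4.552 = 0.97848
(2) 0.2735 × 28.79 × 0.1064 = 0.83780
Highest is cycle (1) at 0.9785 (≤1, no arbitrage).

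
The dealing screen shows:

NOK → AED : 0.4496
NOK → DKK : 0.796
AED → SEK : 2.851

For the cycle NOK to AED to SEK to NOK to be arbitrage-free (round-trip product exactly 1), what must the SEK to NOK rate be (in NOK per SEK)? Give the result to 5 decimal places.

Known legs of the cycle: 0.4496 × 2.851 = 1.2818096
For no arbitrage the full-cycle product must be 1, so the missing rate is 1 / 1.2818096 ≈ 0.7801471.

0.78015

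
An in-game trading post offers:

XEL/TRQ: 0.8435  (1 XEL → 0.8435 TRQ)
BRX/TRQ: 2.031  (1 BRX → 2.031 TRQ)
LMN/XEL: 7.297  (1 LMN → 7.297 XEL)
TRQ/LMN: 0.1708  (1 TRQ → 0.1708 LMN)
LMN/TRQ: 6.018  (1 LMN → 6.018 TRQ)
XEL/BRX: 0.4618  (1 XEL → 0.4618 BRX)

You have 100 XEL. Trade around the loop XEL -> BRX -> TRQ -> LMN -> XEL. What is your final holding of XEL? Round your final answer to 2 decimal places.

100 XEL × 0.4618 = 46.18 BRX
46.18 BRX × 2.031 = 93.79158 TRQ
93.79158 TRQ × 0.1708 = 16.019601864 LMN
16.019601864 LMN × 7.297 = 116.895034801608 XEL

116.90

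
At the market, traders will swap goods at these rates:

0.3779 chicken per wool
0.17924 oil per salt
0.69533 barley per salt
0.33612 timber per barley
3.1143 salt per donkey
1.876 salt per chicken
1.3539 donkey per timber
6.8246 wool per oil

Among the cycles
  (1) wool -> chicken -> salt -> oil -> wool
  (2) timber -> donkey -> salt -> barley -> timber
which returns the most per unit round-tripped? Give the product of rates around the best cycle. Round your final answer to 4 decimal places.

0.9854

(1) 0.3779 × 1.876 × 0.17924 × 6.8246 = 0.86721
(2) 1.3539 × 3.1143 × 0.69533 × 0.33612 = 0.98544
Highest is cycle (2) at 0.9854 (≤1, no arbitrage).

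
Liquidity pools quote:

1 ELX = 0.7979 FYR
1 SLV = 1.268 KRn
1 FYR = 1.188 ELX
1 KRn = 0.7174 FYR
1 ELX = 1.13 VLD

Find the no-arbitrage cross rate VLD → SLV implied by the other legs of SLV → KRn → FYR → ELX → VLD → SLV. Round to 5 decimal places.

0.81889

Known legs of the cycle: 1.268 × 0.7174 × 1.188 × 1.13 = 1.221168266208
For no arbitrage the full-cycle product must be 1, so the missing rate is 1 / 1.221168266208 ≈ 0.8188880.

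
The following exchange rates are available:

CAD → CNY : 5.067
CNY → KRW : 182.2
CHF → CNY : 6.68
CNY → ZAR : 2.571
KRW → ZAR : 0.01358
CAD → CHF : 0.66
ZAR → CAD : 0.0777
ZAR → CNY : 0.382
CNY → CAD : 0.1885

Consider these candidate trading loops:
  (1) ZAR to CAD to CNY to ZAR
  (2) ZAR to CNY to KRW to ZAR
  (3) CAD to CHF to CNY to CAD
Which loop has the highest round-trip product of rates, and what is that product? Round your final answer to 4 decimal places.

(1) 0.0777 × 5.067 × 2.571 = 1.01222
(2) 0.382 × 182.2 × 0.01358 = 0.94517
(3) 0.66 × 6.68 × 0.1885 = 0.83106
Highest is cycle (1) at 1.0122 (>1, arbitrage).

1.0122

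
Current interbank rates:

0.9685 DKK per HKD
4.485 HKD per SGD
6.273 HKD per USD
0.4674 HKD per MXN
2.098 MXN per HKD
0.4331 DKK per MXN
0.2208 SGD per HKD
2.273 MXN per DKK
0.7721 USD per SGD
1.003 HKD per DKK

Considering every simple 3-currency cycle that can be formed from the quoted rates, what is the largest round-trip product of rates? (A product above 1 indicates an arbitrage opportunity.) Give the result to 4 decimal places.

SGD→USD→HKD→SGD: 0.7721 × 6.273 × 0.2208 = 1.06942
DKK→MXN→HKD→DKK: 2.273 × 0.4674 × 0.9685 = 1.02893
DKK→HKD→MXN→DKK: 1.003 × 2.098 × 0.4331 = 0.91137
Maximum is SGD→USD→HKD→SGD at 1.0694; arbitrage exists.

1.0694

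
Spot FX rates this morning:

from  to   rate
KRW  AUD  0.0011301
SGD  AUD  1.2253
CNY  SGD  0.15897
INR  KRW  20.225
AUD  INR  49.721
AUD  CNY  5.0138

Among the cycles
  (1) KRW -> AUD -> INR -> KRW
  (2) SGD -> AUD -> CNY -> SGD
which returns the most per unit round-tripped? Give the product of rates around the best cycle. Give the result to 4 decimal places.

1.1364

(1) 0.0011301 × 49.721 × 20.225 = 1.13644
(2) 1.2253 × 5.0138 × 0.15897 = 0.97662
Highest is cycle (1) at 1.1364 (>1, arbitrage).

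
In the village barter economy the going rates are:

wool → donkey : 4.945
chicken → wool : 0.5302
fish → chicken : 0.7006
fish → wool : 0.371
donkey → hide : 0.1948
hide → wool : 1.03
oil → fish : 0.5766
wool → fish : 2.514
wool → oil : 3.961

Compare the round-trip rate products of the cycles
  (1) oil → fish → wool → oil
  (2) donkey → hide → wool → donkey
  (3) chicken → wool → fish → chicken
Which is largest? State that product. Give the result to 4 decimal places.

0.9922

(1) 0.5766 × 0.371 × 3.961 = 0.84733
(2) 0.1948 × 1.03 × 4.945 = 0.99218
(3) 0.5302 × 2.514 × 0.7006 = 0.93385
Highest is cycle (2) at 0.9922 (≤1, no arbitrage).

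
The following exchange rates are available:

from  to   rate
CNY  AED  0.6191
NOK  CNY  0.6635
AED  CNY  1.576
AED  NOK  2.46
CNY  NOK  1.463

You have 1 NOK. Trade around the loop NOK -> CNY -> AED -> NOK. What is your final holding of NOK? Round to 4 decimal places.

1 NOK × 0.6635 = 0.6635 CNY
0.6635 CNY × 0.6191 = 0.41077285 AED
0.41077285 AED × 2.46 = 1.010501211 NOK

1.0105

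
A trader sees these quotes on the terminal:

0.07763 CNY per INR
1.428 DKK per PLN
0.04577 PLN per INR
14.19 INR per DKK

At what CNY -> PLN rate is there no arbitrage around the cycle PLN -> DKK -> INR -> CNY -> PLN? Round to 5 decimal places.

0.63571

Known legs of the cycle: 1.428 × 14.19 × 0.07763 = 1.5730415316
For no arbitrage the full-cycle product must be 1, so the missing rate is 1 / 1.5730415316 ≈ 0.6357111.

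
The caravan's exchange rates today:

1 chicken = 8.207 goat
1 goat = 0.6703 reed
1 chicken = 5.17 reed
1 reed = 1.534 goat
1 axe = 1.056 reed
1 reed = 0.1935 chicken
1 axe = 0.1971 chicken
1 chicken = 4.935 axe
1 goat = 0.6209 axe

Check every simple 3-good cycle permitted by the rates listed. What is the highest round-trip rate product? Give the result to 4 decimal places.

1.0645

chicken→goat→reed→chicken: 8.207 × 0.6703 × 0.1935 = 1.06447
chicken→axe→reed→chicken: 4.935 × 1.056 × 0.1935 = 1.00840
goat→axe→reed→goat: 0.6209 × 1.056 × 1.534 = 1.00580
chicken→goat→axe→chicken: 8.207 × 0.6209 × 0.1971 = 1.00437
Maximum is chicken→goat→reed→chicken at 1.0645; arbitrage exists.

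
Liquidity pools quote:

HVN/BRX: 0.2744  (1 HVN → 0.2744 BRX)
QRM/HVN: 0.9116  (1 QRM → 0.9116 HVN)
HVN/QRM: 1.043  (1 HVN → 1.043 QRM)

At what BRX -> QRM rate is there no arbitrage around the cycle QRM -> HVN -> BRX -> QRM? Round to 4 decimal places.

Known legs of the cycle: 0.9116 × 0.2744 = 0.25014304
For no arbitrage the full-cycle product must be 1, so the missing rate is 1 / 0.25014304 ≈ 3.997713.

3.9977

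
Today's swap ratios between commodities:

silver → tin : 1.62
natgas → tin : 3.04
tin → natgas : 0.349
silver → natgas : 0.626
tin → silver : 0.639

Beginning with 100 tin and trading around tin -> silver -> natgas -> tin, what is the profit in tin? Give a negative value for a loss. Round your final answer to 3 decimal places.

100 tin × 0.639 = 63.9 silver
63.9 silver × 0.626 = 40.0014 natgas
40.0014 natgas × 3.04 = 121.604256 tin
Net change: 121.604256 − 100 = 21.604256 tin

21.604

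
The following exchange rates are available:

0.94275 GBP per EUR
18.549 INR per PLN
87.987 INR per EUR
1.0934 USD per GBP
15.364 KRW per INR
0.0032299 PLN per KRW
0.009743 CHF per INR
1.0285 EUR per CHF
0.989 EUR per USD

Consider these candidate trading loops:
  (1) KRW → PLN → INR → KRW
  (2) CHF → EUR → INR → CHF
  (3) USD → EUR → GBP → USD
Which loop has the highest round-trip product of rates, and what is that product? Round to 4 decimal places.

1.0195

(1) 0.0032299 × 18.549 × 15.364 = 0.92048
(2) 1.0285 × 87.987 × 0.009743 = 0.88169
(3) 0.989 × 0.94275 × 1.0934 = 1.01946
Highest is cycle (3) at 1.0195 (>1, arbitrage).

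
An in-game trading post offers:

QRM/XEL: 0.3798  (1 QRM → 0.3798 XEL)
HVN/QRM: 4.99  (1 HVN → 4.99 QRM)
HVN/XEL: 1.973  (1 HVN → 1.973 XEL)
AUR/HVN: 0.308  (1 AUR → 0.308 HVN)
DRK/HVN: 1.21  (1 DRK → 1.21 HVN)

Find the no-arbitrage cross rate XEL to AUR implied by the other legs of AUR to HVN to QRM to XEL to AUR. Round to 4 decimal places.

Known legs of the cycle: 0.308 × 4.99 × 0.3798 = 0.583722216
For no arbitrage the full-cycle product must be 1, so the missing rate is 1 / 0.583722216 ≈ 1.713144.

1.7131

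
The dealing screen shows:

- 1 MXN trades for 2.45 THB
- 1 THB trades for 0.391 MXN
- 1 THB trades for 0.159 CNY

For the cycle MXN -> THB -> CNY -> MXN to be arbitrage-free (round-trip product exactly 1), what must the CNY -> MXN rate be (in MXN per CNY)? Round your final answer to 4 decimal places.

2.5671

Known legs of the cycle: 2.45 × 0.159 = 0.38955
For no arbitrage the full-cycle product must be 1, so the missing rate is 1 / 0.38955 ≈ 2.567065.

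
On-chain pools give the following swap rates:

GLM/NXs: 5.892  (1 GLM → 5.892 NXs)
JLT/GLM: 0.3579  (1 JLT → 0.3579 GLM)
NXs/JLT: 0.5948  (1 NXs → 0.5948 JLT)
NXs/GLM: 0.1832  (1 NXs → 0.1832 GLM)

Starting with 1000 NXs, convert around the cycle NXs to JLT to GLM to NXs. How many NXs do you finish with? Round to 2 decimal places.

1254.28

1000 NXs × 0.5948 = 594.8 JLT
594.8 JLT × 0.3579 = 212.87892 GLM
212.87892 GLM × 5.892 = 1254.28259664 NXs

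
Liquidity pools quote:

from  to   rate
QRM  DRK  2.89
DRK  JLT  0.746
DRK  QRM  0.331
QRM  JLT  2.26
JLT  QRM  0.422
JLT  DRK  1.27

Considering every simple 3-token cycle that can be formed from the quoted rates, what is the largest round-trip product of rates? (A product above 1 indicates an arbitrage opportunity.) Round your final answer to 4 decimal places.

0.9500

DRK→QRM→JLT→DRK: 0.331 × 2.26 × 1.27 = 0.95004
DRK→JLT→QRM→DRK: 0.746 × 0.422 × 2.89 = 0.90981
Maximum is DRK→QRM→JLT→DRK at 0.9500; no arbitrage — every cycle loses value.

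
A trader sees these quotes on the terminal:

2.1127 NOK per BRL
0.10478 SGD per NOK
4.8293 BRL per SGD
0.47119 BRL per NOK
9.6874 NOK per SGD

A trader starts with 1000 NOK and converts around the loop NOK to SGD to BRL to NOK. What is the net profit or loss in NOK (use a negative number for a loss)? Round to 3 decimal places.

69.056

1000 NOK × 0.10478 = 104.78 SGD
104.78 SGD × 4.8293 = 506.014054 BRL
506.014054 BRL × 2.1127 = 1069.0558918858 NOK
Net change: 1069.0558918858 − 1000 = 69.0558918858 NOK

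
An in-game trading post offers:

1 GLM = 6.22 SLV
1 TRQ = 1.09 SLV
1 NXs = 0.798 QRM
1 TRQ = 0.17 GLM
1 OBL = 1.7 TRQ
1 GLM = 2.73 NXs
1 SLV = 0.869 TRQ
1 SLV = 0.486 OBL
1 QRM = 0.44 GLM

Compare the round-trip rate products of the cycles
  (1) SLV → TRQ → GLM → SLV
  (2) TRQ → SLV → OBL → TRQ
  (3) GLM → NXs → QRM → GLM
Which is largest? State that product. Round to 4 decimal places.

(1) 0.869 × 0.17 × 6.22 = 0.91888
(2) 1.09 × 0.486 × 1.7 = 0.90056
(3) 2.73 × 0.798 × 0.44 = 0.95856
Highest is cycle (3) at 0.9586 (≤1, no arbitrage).

0.9586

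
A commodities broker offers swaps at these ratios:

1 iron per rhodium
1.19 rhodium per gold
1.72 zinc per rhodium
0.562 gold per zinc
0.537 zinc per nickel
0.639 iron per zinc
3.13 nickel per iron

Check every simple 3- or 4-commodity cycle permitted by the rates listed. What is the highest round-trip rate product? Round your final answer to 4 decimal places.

1.1503

zinc→gold→rhodium→zinc: 0.562 × 1.19 × 1.72 = 1.15030
zinc→iron→nickel→zinc: 0.639 × 3.13 × 0.537 = 1.07404
Maximum is zinc→gold→rhodium→zinc at 1.1503; arbitrage exists.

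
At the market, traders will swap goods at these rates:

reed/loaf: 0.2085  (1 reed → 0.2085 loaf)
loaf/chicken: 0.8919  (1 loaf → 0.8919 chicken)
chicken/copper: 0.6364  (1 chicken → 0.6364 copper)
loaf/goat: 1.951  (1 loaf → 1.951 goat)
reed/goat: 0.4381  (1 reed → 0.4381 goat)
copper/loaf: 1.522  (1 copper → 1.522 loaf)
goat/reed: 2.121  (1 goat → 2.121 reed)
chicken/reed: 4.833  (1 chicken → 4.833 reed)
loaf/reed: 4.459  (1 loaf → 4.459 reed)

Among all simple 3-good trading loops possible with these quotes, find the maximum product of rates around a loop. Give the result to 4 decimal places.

chicken→reed→loaf→chicken: 4.833 × 0.2085 × 0.8919 = 0.89875
chicken→copper→loaf→chicken: 0.6364 × 1.522 × 0.8919 = 0.86390
goat→reed→loaf→goat: 2.121 × 0.2085 × 1.951 = 0.86279
Maximum is chicken→reed→loaf→chicken at 0.8988; no arbitrage — every cycle loses value.

0.8988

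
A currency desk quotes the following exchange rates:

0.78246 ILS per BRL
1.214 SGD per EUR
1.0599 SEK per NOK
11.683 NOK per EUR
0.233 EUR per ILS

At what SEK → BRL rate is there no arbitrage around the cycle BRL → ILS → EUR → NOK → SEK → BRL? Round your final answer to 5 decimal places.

Known legs of the cycle: 0.78246 × 0.233 × 11.683 × 1.0599 = 2.257549778368206
For no arbitrage the full-cycle product must be 1, so the missing rate is 1 / 2.257549778368206 ≈ 0.4429581.

0.44296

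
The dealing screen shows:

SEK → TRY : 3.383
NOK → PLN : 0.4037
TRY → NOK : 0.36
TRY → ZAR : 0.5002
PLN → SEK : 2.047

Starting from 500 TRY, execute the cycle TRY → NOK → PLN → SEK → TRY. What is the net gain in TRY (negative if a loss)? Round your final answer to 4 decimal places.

500 TRY × 0.36 = 180 NOK
180 NOK × 0.4037 = 72.666 PLN
72.666 PLN × 2.047 = 148.747302 SEK
148.747302 SEK × 3.383 = 503.212122666 TRY
Net change: 503.212122666 − 500 = 3.212122666 TRY

3.2121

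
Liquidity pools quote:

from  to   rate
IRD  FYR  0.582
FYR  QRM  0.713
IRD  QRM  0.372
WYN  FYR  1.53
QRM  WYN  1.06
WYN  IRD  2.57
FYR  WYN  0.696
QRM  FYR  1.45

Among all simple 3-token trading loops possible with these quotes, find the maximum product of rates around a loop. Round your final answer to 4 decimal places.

1.1563

WYN→FYR→QRM→WYN: 1.53 × 0.713 × 1.06 = 1.15634
WYN→IRD→FYR→WYN: 2.57 × 0.582 × 0.696 = 1.04104
WYN→IRD→QRM→WYN: 2.57 × 0.372 × 1.06 = 1.01340
Maximum is WYN→FYR→QRM→WYN at 1.1563; arbitrage exists.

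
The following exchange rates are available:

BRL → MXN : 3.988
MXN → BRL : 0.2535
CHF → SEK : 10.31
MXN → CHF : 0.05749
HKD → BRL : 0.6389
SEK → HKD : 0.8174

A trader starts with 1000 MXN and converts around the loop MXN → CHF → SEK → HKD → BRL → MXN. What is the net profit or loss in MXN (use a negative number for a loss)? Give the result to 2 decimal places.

1000 MXN × 0.05749 = 57.49 CHF
57.49 CHF × 10.31 = 592.7219 SEK
592.7219 SEK × 0.8174 = 484.49088106 HKD
484.49088106 HKD × 0.6389 = 309.541223909234 BRL
309.541223909234 BRL × 3.988 = 1234.450400950025192 MXN
Net change: 1234.450400950025192 − 1000 = 234.450400950025192 MXN

234.45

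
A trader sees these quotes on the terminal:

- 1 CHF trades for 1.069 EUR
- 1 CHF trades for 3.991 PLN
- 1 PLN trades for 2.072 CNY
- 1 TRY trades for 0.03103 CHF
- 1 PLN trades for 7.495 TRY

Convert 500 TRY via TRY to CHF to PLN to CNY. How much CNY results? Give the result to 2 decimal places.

128.30

500 TRY × 0.03103 = 15.515 CHF
15.515 CHF × 3.991 = 61.920365 PLN
61.920365 PLN × 2.072 = 128.29899628 CNY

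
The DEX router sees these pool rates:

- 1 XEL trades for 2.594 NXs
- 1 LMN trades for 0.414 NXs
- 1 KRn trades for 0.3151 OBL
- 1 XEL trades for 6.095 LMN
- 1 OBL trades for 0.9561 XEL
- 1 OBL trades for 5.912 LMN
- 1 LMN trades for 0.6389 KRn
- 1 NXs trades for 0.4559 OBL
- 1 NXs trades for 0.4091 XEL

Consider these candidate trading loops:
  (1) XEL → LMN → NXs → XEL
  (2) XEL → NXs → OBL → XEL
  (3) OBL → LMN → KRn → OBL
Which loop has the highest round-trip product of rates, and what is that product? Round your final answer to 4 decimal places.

1.1902

(1) 6.095 × 0.414 × 0.4091 = 1.03229
(2) 2.594 × 0.4559 × 0.9561 = 1.13069
(3) 5.912 × 0.6389 × 0.3151 = 1.19019
Highest is cycle (3) at 1.1902 (>1, arbitrage).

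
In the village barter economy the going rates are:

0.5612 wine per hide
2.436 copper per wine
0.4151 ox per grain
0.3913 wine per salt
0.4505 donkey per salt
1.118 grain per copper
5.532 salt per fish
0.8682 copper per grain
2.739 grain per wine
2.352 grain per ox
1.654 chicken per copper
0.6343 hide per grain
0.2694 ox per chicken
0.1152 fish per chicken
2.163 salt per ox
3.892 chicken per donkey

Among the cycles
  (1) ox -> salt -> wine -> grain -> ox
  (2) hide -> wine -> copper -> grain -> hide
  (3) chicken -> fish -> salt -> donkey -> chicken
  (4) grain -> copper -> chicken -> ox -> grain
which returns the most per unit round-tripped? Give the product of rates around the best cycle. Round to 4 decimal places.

1.1174

(1) 2.163 × 0.3913 × 2.739 × 0.4151 = 0.96230
(2) 0.5612 × 2.436 × 1.118 × 0.6343 = 0.96946
(3) 0.1152 × 5.532 × 0.4505 × 3.892 = 1.11738
(4) 0.8682 × 1.654 × 0.2694 × 2.352 = 0.90989
Highest is cycle (3) at 1.1174 (>1, arbitrage).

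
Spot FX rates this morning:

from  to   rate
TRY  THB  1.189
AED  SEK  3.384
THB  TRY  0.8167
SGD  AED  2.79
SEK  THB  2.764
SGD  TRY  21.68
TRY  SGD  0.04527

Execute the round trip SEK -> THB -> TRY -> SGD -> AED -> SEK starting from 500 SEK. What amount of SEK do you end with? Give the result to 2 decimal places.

500 SEK × 2.764 = 1382 THB
1382 THB × 0.8167 = 1128.6794 TRY
1128.6794 TRY × 0.04527 = 51.095316438 SGD
51.095316438 SGD × 2.79 = 142.55593286202 AED
142.55593286202 AED × 3.384 = 482.40927680507568 SEK

482.41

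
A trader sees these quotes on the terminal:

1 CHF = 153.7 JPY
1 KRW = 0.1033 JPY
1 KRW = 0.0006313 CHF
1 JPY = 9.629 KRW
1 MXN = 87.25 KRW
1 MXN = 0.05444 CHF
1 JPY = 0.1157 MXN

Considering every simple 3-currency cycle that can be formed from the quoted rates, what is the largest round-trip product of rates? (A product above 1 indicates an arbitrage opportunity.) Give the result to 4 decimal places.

1.0428

JPY→MXN→KRW→JPY: 0.1157 × 87.25 × 0.1033 = 1.04280
JPY→MXN→CHF→JPY: 0.1157 × 0.05444 × 153.7 = 0.96811
JPY→KRW→CHF→JPY: 9.629 × 0.0006313 × 153.7 = 0.93431
Maximum is JPY→MXN→KRW→JPY at 1.0428; arbitrage exists.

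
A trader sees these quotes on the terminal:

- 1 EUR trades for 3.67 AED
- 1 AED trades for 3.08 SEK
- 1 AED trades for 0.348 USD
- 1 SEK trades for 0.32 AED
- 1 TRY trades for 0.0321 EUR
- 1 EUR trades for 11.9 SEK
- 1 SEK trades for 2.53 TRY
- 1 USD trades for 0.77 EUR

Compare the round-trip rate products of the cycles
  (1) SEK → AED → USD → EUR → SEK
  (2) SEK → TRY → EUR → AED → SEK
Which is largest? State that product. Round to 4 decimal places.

1.0204

(1) 0.32 × 0.348 × 0.77 × 11.9 = 1.02039
(2) 2.53 × 0.0321 × 3.67 × 3.08 = 0.91800
Highest is cycle (1) at 1.0204 (>1, arbitrage).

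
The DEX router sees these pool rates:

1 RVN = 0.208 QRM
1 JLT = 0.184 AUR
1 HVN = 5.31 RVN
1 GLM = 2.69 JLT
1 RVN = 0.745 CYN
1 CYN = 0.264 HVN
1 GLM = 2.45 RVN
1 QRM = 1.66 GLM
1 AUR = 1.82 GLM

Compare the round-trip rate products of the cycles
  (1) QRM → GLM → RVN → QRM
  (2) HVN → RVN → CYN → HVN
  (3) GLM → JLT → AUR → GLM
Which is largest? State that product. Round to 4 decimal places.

1.0444

(1) 1.66 × 2.45 × 0.208 = 0.84594
(2) 5.31 × 0.745 × 0.264 = 1.04437
(3) 2.69 × 0.184 × 1.82 = 0.90083
Highest is cycle (2) at 1.0444 (>1, arbitrage).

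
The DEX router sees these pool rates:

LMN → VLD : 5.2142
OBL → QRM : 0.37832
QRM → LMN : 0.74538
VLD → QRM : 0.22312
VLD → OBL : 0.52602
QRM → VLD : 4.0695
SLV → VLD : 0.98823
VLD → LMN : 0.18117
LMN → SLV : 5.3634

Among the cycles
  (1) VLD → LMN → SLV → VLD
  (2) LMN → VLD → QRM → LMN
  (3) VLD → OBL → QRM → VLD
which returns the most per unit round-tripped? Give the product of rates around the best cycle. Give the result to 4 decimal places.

0.9603

(1) 0.18117 × 5.3634 × 0.98823 = 0.96025
(2) 5.2142 × 0.22312 × 0.74538 = 0.86717
(3) 0.52602 × 0.37832 × 4.0695 = 0.80985
Highest is cycle (1) at 0.9603 (≤1, no arbitrage).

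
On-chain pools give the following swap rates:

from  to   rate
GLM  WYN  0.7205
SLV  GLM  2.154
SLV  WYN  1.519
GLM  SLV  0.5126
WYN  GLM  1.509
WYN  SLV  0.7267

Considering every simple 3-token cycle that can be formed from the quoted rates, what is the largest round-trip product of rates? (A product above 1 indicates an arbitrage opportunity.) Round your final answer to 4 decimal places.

1.1750

GLM→SLV→WYN→GLM: 0.5126 × 1.519 × 1.509 = 1.17497
GLM→WYN→SLV→GLM: 0.7205 × 0.7267 × 2.154 = 1.12781
Maximum is GLM→SLV→WYN→GLM at 1.1750; arbitrage exists.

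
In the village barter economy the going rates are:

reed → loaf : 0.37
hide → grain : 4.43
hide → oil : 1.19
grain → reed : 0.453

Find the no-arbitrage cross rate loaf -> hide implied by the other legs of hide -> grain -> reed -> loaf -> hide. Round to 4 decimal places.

1.3468

Known legs of the cycle: 4.43 × 0.453 × 0.37 = 0.7425123
For no arbitrage the full-cycle product must be 1, so the missing rate is 1 / 0.7425123 ≈ 1.346779.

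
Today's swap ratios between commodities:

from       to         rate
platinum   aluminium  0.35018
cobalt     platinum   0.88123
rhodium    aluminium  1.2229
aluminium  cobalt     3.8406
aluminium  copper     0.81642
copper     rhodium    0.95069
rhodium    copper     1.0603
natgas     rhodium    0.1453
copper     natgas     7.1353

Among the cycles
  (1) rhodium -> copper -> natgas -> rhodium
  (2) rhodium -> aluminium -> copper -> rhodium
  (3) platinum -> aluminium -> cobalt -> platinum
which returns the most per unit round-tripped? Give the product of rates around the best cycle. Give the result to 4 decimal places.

(1) 1.0603 × 7.1353 × 0.1453 = 1.09928
(2) 1.2229 × 0.81642 × 0.95069 = 0.94917
(3) 0.35018 × 3.8406 × 0.88123 = 1.18517
Highest is cycle (3) at 1.1852 (>1, arbitrage).

1.1852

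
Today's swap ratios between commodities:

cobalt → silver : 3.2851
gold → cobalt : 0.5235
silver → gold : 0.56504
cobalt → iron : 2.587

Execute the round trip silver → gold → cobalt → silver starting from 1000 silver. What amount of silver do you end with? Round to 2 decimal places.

971.73

1000 silver × 0.56504 = 565.04 gold
565.04 gold × 0.5235 = 295.79844 cobalt
295.79844 cobalt × 3.2851 = 971.727455244 silver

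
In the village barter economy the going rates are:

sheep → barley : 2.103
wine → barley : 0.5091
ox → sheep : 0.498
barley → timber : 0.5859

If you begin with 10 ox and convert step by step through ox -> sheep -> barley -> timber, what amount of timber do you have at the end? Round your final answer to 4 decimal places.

6.1361

10 ox × 0.498 = 4.98 sheep
4.98 sheep × 2.103 = 10.47294 barley
10.47294 barley × 0.5859 = 6.136095546 timber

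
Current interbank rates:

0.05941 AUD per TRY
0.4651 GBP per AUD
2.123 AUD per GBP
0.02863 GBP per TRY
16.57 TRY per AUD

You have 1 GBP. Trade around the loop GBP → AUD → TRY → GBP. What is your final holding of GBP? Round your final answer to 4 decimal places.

1 GBP × 2.123 = 2.123 AUD
2.123 AUD × 16.57 = 35.17811 TRY
35.17811 TRY × 0.02863 = 1.0071492893 GBP

1.0071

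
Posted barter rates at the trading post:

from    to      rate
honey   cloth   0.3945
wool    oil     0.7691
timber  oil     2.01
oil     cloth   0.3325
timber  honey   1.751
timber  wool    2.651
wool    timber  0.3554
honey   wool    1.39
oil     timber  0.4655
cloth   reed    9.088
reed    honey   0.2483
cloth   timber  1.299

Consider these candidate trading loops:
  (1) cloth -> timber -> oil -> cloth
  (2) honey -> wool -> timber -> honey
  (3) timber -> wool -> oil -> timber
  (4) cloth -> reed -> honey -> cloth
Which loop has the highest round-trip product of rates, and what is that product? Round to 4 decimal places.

0.9491

(1) 1.299 × 2.01 × 0.3325 = 0.86815
(2) 1.39 × 0.3554 × 1.751 = 0.86500
(3) 2.651 × 0.7691 × 0.4655 = 0.94910
(4) 9.088 × 0.2483 × 0.3945 = 0.89021
Highest is cycle (3) at 0.9491 (≤1, no arbitrage).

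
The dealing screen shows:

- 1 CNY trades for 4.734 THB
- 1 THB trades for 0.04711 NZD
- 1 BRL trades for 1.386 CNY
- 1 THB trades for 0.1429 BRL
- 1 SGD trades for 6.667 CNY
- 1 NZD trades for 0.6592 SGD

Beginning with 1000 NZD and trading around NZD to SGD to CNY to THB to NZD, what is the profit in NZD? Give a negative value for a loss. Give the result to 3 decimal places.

1000 NZD × 0.6592 = 659.2 SGD
659.2 SGD × 6.667 = 4394.8864 CNY
4394.8864 CNY × 4.734 = 20805.3922176 THB
20805.3922176 THB × 0.04711 = 980.142027371136 NZD
Net change: 980.142027371136 − 1000 = -19.857972628864 NZD

-19.858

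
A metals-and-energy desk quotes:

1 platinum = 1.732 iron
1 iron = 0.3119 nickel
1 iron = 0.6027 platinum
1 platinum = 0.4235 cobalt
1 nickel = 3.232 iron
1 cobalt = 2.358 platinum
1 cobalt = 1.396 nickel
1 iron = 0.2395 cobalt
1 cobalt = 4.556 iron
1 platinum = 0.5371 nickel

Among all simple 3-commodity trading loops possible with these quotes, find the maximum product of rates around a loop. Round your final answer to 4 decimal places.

1.1629

iron→platinum→cobalt→iron: 0.6027 × 0.4235 × 4.556 = 1.16289
iron→cobalt→nickel→iron: 0.2395 × 1.396 × 3.232 = 1.08059
iron→platinum→nickel→iron: 0.6027 × 0.5371 × 3.232 = 1.04623
iron→cobalt→platinum→iron: 0.2395 × 2.358 × 1.732 = 0.97813
Maximum is iron→platinum→cobalt→iron at 1.1629; arbitrage exists.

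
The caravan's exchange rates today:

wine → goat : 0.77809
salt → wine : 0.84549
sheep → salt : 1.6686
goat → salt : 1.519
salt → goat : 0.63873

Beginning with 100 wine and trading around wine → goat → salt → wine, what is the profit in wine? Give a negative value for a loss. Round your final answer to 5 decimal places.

100 wine × 0.77809 = 77.809 goat
77.809 goat × 1.519 = 118.191871 salt
118.191871 salt × 0.84549 = 99.93004501179 wine
Net change: 99.93004501179 − 100 = -0.06995498821 wine

-0.06995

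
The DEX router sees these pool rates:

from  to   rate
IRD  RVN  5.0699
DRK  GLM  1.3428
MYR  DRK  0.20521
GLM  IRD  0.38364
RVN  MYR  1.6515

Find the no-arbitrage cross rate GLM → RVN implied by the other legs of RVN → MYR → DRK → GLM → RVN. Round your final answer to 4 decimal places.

Known legs of the cycle: 1.6515 × 0.20521 × 1.3428 = 0.455080714182
For no arbitrage the full-cycle product must be 1, so the missing rate is 1 / 0.455080714182 ≈ 2.197412.

2.1974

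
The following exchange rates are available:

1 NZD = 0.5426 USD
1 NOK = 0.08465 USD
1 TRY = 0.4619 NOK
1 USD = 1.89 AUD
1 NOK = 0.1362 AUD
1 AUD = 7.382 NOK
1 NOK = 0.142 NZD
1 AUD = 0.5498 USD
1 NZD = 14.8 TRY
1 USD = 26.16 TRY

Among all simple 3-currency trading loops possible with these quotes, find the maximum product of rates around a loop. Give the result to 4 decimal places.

1.1810

NOK→USD→AUD→NOK: 0.08465 × 1.89 × 7.382 = 1.18104
TRY→NOK→USD→TRY: 0.4619 × 0.08465 × 26.16 = 1.02285
TRY→NOK→NZD→TRY: 0.4619 × 0.142 × 14.8 = 0.97073
Maximum is NOK→USD→AUD→NOK at 1.1810; arbitrage exists.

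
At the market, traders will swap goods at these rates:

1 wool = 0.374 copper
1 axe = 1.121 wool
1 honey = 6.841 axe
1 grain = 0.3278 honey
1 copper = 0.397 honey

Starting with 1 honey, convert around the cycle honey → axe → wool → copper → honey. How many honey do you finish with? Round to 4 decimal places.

1.1386

1 honey × 6.841 = 6.841 axe
6.841 axe × 1.121 = 7.668761 wool
7.668761 wool × 0.374 = 2.868116614 copper
2.868116614 copper × 0.397 = 1.138642295758 honey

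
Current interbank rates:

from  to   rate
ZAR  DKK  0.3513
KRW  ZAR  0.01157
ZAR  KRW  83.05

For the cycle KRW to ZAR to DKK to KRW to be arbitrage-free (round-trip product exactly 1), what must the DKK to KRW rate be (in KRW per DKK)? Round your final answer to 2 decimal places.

246.03

Known legs of the cycle: 0.01157 × 0.3513 = 0.004064541
For no arbitrage the full-cycle product must be 1, so the missing rate is 1 / 0.004064541 ≈ 246.0302.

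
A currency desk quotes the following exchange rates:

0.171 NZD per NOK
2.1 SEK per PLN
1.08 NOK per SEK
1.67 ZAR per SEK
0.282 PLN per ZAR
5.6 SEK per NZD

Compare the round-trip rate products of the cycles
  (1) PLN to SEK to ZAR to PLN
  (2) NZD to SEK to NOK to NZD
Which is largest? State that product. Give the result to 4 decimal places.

(1) 2.1 × 1.67 × 0.282 = 0.98897
(2) 5.6 × 1.08 × 0.171 = 1.03421
Highest is cycle (2) at 1.0342 (>1, arbitrage).

1.0342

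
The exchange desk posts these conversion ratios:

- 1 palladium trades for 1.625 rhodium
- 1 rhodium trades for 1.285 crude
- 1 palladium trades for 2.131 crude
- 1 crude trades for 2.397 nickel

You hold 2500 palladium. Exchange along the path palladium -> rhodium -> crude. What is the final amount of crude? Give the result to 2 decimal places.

5220.31

2500 palladium × 1.625 = 4062.5 rhodium
4062.5 rhodium × 1.285 = 5220.3125 crude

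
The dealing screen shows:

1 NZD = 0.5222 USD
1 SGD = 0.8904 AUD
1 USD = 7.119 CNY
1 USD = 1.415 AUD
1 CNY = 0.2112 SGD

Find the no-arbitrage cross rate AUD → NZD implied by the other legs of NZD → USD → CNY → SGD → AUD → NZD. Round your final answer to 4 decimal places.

Known legs of the cycle: 0.5222 × 7.119 × 0.2112 × 0.8904 = 0.699092954993664
For no arbitrage the full-cycle product must be 1, so the missing rate is 1 / 0.699092954993664 ≈ 1.430425.

1.4304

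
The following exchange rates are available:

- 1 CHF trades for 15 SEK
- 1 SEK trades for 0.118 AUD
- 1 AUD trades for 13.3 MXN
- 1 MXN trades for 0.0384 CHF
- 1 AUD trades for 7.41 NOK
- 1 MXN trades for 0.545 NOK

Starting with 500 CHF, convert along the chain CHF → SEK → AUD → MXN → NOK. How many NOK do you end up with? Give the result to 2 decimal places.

6414.92

500 CHF × 15 = 7500 SEK
7500 SEK × 0.118 = 885 AUD
885 AUD × 13.3 = 11770.5 MXN
11770.5 MXN × 0.545 = 6414.9225 NOK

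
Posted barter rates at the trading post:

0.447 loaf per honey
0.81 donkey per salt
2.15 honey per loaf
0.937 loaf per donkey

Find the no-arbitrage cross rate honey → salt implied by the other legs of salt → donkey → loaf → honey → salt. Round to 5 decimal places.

0.61283

Known legs of the cycle: 0.81 × 0.937 × 2.15 = 1.6317855
For no arbitrage the full-cycle product must be 1, so the missing rate is 1 / 1.6317855 ≈ 0.6128256.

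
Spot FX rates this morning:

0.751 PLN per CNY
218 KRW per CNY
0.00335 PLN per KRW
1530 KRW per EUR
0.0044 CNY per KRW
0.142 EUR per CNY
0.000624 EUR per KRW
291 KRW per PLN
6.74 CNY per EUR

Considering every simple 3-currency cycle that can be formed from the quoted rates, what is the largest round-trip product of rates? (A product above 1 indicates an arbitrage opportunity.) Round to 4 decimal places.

0.9616

CNY→PLN→KRW→CNY: 0.751 × 291 × 0.0044 = 0.96158
CNY→EUR→KRW→CNY: 0.142 × 1530 × 0.0044 = 0.95594
CNY→KRW→EUR→CNY: 218 × 0.000624 × 6.74 = 0.91686
Maximum is CNY→PLN→KRW→CNY at 0.9616; no arbitrage — every cycle loses value.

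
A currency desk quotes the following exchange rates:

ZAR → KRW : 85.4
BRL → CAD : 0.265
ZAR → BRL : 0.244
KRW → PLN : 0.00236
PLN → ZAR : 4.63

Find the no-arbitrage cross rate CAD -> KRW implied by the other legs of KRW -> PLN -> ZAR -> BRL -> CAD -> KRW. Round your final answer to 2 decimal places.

1415.37

Known legs of the cycle: 0.00236 × 4.63 × 0.244 × 0.265 = 0.000706526888
For no arbitrage the full-cycle product must be 1, so the missing rate is 1 / 0.000706526888 ≈ 1415.3743.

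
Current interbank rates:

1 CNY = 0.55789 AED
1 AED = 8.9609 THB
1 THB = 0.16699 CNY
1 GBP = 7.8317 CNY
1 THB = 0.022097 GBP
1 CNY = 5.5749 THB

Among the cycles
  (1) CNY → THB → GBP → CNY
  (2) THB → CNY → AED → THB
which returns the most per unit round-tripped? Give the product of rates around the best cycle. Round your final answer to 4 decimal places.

0.9648

(1) 5.5749 × 0.022097 × 7.8317 = 0.96478
(2) 0.16699 × 0.55789 × 8.9609 = 0.83482
Highest is cycle (1) at 0.9648 (≤1, no arbitrage).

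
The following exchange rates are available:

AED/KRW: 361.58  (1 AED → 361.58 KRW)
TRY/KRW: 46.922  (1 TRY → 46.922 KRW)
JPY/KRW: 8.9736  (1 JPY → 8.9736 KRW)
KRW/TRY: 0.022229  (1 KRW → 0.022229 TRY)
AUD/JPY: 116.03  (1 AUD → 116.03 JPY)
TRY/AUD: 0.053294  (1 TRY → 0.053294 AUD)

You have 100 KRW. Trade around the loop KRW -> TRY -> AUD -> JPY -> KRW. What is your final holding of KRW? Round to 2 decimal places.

123.35

100 KRW × 0.022229 = 2.2229 TRY
2.2229 TRY × 0.053294 = 0.1184672326 AUD
0.1184672326 AUD × 116.03 = 13.745752998578 JPY
13.745752998578 JPY × 8.9736 = 123.3488891080395408 KRW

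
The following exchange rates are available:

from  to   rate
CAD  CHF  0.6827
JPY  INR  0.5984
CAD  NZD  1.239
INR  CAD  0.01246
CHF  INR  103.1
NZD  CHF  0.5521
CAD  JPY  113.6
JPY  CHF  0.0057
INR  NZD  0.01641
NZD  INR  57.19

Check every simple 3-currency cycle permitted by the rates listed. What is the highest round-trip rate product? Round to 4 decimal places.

NZD→CHF→INR→NZD: 0.5521 × 103.1 × 0.01641 = 0.93408
NZD→INR→CAD→NZD: 57.19 × 0.01246 × 1.239 = 0.88290
CAD→CHF→INR→CAD: 0.6827 × 103.1 × 0.01246 = 0.87701
JPY→INR→CAD→JPY: 0.5984 × 0.01246 × 113.6 = 0.84701
Maximum is NZD→CHF→INR→NZD at 0.9341; no arbitrage — every cycle loses value.

0.9341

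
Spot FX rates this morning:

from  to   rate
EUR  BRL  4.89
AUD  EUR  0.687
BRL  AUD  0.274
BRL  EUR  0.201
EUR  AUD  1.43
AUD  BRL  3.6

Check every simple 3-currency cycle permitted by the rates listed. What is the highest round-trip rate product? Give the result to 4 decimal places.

BRL→EUR→AUD→BRL: 0.201 × 1.43 × 3.6 = 1.03475
BRL→AUD→EUR→BRL: 0.274 × 0.687 × 4.89 = 0.92048
Maximum is BRL→EUR→AUD→BRL at 1.0347; arbitrage exists.

1.0347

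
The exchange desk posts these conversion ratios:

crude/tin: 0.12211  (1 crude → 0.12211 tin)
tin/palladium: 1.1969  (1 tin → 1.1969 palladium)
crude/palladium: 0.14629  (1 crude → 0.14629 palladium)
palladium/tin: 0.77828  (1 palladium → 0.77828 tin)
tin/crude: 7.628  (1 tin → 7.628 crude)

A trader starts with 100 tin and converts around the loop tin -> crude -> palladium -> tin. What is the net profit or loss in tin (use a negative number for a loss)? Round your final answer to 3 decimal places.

100 tin × 7.628 = 762.8 crude
762.8 crude × 0.14629 = 111.590012 palladium
111.590012 palladium × 0.77828 = 86.84827453936 tin
Net change: 86.84827453936 − 100 = -13.15172546064 tin

-13.152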